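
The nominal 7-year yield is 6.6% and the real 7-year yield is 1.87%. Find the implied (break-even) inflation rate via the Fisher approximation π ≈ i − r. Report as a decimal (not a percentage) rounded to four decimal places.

0.0473

π ≈ i − r = 6.6% − 1.87% → 0.0473.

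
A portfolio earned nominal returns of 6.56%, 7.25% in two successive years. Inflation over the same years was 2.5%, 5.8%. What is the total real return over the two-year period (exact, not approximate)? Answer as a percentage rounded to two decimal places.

Compound the nominal returns: 1.0656 × 1.0725 = 1.142856.
Compound inflation: 1.0250 × 1.0580 = 1.084450.
Deflate: 1.142856 / 1.084450 = 1.053858.
Total real return = 1.053858 − 1 → 5.39%.

5.39%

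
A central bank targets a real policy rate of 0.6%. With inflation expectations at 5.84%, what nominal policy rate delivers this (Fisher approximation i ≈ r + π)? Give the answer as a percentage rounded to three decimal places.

i ≈ r + π = 0.6% + 5.84% = 6.440%.

6.440%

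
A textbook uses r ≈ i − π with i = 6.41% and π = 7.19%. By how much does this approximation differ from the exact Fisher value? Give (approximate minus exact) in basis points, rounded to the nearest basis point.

Approximate: r ≈ 6.410% − 7.190% = -0.7800%
Exact: (1 + 0.0641)/(1 + 0.0719) − 1 = -0.7277%
Error = -0.7800% − (-0.7277%) = -0.0523% → -5 basis points.

-5 basis points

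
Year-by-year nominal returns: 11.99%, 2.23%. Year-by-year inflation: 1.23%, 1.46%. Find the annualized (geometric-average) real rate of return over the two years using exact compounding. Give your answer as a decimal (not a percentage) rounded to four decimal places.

Compound the nominal returns: 1.1199 × 1.0223 = 1.14487377.
Compound inflation: 1.0123 × 1.0146 = 1.02707958.
Deflate: 1.14487377 / 1.02707958 = 1.11468847.
Annualized real rate = 1.11468847^(1/2) − 1 = 5.5788% → 0.0558.

0.0558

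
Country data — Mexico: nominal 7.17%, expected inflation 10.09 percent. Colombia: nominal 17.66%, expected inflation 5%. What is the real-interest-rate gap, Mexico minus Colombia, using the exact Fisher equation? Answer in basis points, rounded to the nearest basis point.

-1471 basis points

Mexico: (1 + 0.0717)/(1 + 0.1009) − 1 = -2.6524%
Colombia: (1 + 0.1766)/(1 + 0.0500) − 1 = 12.0571%
Differential = -2.6524% − 12.0571% = -14.7095% → -1471 basis points.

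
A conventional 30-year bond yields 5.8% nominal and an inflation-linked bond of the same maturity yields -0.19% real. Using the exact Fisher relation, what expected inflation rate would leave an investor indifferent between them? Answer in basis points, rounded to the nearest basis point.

(1 + π) = (1 + i)/(1 + r) = 1.05800 / 0.99810 = 1.060014
Break-even inflation = 1.060014 − 1 → 600 basis points.

600 basis points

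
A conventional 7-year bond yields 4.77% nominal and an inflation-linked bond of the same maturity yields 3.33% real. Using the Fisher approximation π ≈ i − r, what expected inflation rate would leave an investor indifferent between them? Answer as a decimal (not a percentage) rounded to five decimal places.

π ≈ i − r = 4.77% − 3.33% → 0.01440.

0.01440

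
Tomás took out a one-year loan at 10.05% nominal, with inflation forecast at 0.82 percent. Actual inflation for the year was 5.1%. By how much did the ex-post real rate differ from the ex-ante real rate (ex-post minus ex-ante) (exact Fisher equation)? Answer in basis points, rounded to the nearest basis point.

Ex-ante: (1 + 0.1005)/(1 + 0.0082) − 1 = 9.1549%
Ex-post: (1 + 0.1005)/(1 + 0.0510) − 1 = 4.7098%
Difference (ex-post − ex-ante) = -4.4451% → -445 basis points.

-445 basis points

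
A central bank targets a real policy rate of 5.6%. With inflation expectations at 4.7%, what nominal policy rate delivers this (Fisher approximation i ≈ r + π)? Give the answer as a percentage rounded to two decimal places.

10.30%

i ≈ r + π = 5.6% + 4.7% = 10.30%.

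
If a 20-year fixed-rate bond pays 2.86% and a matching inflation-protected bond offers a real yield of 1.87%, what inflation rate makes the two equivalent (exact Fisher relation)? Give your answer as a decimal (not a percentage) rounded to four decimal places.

0.0097

(1 + π) = (1 + i)/(1 + r) = 1.02860 / 1.01870 = 1.009718
Break-even inflation = 1.009718 − 1 → 0.0097.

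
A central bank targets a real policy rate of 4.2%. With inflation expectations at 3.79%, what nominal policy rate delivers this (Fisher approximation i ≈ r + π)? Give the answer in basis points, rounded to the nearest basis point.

799 basis points

i ≈ r + π = 4.2% + 3.79% = 799 basis points.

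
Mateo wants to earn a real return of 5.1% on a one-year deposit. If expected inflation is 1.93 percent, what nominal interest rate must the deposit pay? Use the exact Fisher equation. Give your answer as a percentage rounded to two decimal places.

7.13%

(1 + i) = (1 + r)(1 + π) = 1.05100 × 1.01930 = 1.0712843
i = 1.0712843 − 1, so the required nominal rate is 7.13%.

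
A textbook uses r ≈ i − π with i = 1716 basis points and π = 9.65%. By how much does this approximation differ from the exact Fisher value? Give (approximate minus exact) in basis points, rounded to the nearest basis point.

66 basis points

Approximate: r ≈ 17.160% − 9.650% = 7.5100%
Exact: (1 + 0.1716)/(1 + 0.0965) − 1 = 6.8491%
Error = 7.5100% − 6.8491% = 0.6609% → 66 basis points.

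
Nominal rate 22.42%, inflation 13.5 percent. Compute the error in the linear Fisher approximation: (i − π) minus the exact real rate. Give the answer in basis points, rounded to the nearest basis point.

Approximate: r ≈ 22.420% − 13.500% = 8.9200%
Exact: (1 + 0.2242)/(1 + 0.1350) − 1 = 7.8590%
Error = 8.9200% − 7.8590% = 1.0610% → 106 basis points.

106 basis points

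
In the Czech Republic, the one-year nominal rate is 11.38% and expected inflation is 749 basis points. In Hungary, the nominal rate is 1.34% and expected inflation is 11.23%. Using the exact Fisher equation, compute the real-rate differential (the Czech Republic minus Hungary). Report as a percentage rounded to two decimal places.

The Czech Republic: (1 + 0.1138)/(1 + 0.0749) − 1 = 3.6189%
Hungary: (1 + 0.0134)/(1 + 0.1123) − 1 = -8.8915%
Differential = 3.6189% − (-8.8915%) = 12.5104% → 12.51%.

12.51%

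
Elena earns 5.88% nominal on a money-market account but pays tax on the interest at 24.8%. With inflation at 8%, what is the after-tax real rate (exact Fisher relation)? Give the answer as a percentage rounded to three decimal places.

-3.313%

After-tax nominal return = 5.88% × (1 − 0.248) = 4.42176%.
1 + r = 1.0442176 / 1.08000 = 0.966868
After-tax real rate = 0.966868 − 1 → -3.313%.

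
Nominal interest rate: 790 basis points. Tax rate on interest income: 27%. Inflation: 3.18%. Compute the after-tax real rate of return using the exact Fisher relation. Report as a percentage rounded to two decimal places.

After-tax nominal return = 7.9% × (1 − 0.27) = 5.7670%.
1 + r = 1.05767 / 1.03180 = 1.025073
After-tax real rate = 1.025073 − 1 → 2.51%.

2.51%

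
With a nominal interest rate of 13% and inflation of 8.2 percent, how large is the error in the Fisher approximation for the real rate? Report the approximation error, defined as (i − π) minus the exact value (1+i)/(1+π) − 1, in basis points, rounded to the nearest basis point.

Approximate: r ≈ 13.000% − 8.200% = 4.8000%
Exact: (1 + 0.1300)/(1 + 0.0820) − 1 = 4.4362%
Error = 4.8000% − 4.4362% = 0.3638% → 36 basis points.

36 basis points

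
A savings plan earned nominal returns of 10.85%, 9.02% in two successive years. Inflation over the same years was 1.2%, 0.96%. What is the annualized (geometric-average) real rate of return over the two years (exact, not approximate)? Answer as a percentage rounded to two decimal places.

8.76%

Nominal growth factor = 1.1085 × 1.0902 = 1.20848670
Price-level growth factor = 1.0120 × 1.0096 = 1.02171520
Real growth factor = 1.20848670 / 1.02171520 = 1.18280192
Annualized real rate = 1.18280192^(1/2) − 1 = 8.7567% → 8.76%.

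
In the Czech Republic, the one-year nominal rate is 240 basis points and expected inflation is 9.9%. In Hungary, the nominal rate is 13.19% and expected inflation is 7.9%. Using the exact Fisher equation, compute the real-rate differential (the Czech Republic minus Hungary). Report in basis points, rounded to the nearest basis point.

The Czech Republic: (1 + 0.0240)/(1 + 0.0990) − 1 = -6.8244%
Hungary: (1 + 0.1319)/(1 + 0.0790) − 1 = 4.9027%
Differential = -6.8244% − 4.9027% = -11.7271% → -1173 basis points.

-1173 basis points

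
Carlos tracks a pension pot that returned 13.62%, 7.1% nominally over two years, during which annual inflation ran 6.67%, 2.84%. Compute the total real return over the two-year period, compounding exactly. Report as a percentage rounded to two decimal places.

10.93%

Nominal growth factor = 1.1362 × 1.0710 = 1.216870
Price-level growth factor = 1.0667 × 1.0284 = 1.096994
Real growth factor = 1.216870 / 1.096994 = 1.109277
Total real return = 1.109277 − 1 → 10.93%.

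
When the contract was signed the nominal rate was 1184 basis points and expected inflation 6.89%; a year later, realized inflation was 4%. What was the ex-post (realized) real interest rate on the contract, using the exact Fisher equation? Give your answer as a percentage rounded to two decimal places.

7.54%

Ex-post: (1 + 0.1184)/(1 + 0.0400) − 1 = 7.5385%
So the realized real rate is 7.54%.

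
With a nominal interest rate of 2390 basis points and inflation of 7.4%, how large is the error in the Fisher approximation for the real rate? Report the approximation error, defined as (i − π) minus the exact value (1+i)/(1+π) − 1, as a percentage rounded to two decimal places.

1.14%

Approximate: r ≈ 23.900% − 7.400% = 16.5000%
Exact: (1 + 0.2390)/(1 + 0.0740) − 1 = 15.3631%
Error = 16.5000% − 15.3631% = 1.1369% → 1.14%.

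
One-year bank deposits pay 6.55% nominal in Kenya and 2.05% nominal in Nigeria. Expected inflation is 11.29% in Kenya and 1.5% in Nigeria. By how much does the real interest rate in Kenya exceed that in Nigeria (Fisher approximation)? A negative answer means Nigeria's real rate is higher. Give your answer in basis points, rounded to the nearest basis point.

Kenya: 6.55% − 11.29% = -4.740%
Nigeria: 2.05% − 1.5% = 0.550%
Differential = -5.290% → -529 basis points.

-529 basis points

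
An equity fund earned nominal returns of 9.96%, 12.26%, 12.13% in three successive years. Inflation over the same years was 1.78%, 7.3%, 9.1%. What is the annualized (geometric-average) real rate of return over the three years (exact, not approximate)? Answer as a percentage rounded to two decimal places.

Compound the nominal returns: 1.0996 × 1.1226 × 1.1213 = 1.38414501.
Compound inflation: 1.0178 × 1.0730 × 1.0910 = 1.19148045.
Deflate: 1.38414501 / 1.19148045 = 1.16170183.
Annualized real rate = 1.16170183^(1/3) − 1 = 5.1231% → 5.12%.

5.12%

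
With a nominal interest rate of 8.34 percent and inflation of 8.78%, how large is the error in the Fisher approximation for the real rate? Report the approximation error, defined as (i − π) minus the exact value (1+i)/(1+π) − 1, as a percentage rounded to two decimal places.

-0.04%

Approximate: r ≈ 8.340% − 8.780% = -0.4400%
Exact: (1 + 0.0834)/(1 + 0.0878) − 1 = -0.4045%
Error = -0.4400% − (-0.4045%) = -0.0355% → -0.04%.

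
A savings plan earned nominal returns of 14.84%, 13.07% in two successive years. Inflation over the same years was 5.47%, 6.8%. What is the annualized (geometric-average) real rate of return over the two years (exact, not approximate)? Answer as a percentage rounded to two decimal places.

Nominal growth factor = 1.1484 × 1.1307 = 1.29849588
Price-level growth factor = 1.0547 × 1.0680 = 1.12641960
Real growth factor = 1.29849588 / 1.12641960 = 1.15276393
Annualized real rate = 1.15276393^(1/2) − 1 = 7.3668% → 7.37%.

7.37%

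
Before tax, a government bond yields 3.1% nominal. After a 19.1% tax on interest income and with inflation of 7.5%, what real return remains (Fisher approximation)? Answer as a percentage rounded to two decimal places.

-4.99%

After-tax nominal return = 3.1% × (1 − 0.191) = 2.5079%.
r ≈ 2.5079% − 7.5% → -4.99%.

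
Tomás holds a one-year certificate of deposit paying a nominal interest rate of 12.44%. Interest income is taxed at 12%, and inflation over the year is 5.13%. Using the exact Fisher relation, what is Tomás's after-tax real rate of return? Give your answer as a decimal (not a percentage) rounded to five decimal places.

After-tax nominal return = 12.44% × (1 − 0.12) = 10.9472%.
1 + r = 1.109472 / 1.05130 = 1.055333
After-tax real rate = 1.055333 − 1 → 0.05533.

0.05533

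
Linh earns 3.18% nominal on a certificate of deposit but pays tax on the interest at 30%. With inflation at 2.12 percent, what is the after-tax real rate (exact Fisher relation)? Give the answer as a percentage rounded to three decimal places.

After-tax nominal return = 3.18% × (1 − 0.3) = 2.2260%.
1 + r = 1.02226 / 1.02120 = 1.001038
After-tax real rate = 1.001038 − 1 → 0.104%.

0.104%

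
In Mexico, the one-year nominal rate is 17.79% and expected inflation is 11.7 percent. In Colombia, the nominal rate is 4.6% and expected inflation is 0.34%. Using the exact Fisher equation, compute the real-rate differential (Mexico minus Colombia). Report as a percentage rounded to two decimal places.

Mexico: (1 + 0.1779)/(1 + 0.1170) − 1 = 5.4521%
Colombia: (1 + 0.0460)/(1 + 0.0034) − 1 = 4.2456%
Differential = 5.4521% − 4.2456% = 1.2065% → 1.21%.

1.21%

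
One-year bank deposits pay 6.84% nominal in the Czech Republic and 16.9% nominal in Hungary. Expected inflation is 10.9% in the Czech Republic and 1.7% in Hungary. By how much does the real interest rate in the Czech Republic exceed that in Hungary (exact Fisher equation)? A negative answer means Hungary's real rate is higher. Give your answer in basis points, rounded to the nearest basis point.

The Czech Republic: (1 + 0.0684)/(1 + 0.1090) − 1 = -3.6610%
Hungary: (1 + 0.1690)/(1 + 0.0170) − 1 = 14.9459%
Differential = -3.6610% − 14.9459% = -18.6069% → -1861 basis points.

-1861 basis points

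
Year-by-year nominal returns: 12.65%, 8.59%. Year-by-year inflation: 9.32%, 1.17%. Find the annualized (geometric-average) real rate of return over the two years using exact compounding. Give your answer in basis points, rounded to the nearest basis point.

Nominal growth factor = 1.1265 × 1.0859 = 1.22326635
Price-level growth factor = 1.0932 × 1.0117 = 1.10599044
Real growth factor = 1.22326635 / 1.10599044 = 1.10603700
Annualized real rate = 1.10603700^(1/2) − 1 = 5.1683% → 517 basis points.

517 basis points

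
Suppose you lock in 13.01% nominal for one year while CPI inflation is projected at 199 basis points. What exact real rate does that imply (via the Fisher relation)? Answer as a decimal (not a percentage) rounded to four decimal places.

By the Fisher relation, 1 + r = (1 + i)/(1 + π).
1 + r = 1.13010 / 1.01990 = 1.1080498
r = 1.1080498 − 1 = 10.80498%, i.e. 0.1080.

0.1080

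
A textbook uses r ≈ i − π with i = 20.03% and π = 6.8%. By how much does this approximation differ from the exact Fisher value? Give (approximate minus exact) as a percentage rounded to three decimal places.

0.842%

Approximate: r ≈ 20.030% − 6.800% = 13.2300%
Exact: (1 + 0.2003)/(1 + 0.0680) − 1 = 12.3876%
Error = 13.2300% − 12.3876% = 0.8424% → 0.842%.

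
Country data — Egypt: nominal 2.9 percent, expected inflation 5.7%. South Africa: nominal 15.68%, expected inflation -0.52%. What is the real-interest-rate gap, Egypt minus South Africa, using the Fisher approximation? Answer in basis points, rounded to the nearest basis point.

-1900 basis points

Egypt: 2.9% − 5.7% = -2.800%
South Africa: 15.68% − (-0.52%) = 16.200%
Differential = -19.000% → -1900 basis points.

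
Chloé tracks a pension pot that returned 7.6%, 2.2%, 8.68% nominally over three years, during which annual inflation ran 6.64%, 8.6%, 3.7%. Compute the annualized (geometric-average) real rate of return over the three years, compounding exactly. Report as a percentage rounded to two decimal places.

Compound the nominal returns: 1.0760 × 1.0220 × 1.0868 = 1.19512353.
Compound inflation: 1.0664 × 1.0860 × 1.0370 = 1.20096048.
Deflate: 1.19512353 / 1.20096048 = 0.99513976.
Annualized real rate = 0.99513976^(1/3) − 1 = -0.1623% → -0.16%.

-0.16%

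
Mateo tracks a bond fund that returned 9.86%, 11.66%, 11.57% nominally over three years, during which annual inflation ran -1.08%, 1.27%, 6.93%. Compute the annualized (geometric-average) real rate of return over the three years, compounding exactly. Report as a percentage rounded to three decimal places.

Compound the nominal returns: 1.0986 × 1.1166 × 1.1157 = 1.36862558.
Compound inflation: 0.9892 × 1.0127 × 1.0693 = 1.07118500.
Deflate: 1.36862558 / 1.07118500 = 1.27767432.
Annualized real rate = 1.27767432^(1/3) − 1 = 8.5109% → 8.511%.

8.511%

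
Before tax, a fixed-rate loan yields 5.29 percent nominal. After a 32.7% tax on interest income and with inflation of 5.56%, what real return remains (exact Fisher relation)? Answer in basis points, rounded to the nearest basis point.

-189 basis points

After-tax nominal return = 5.29% × (1 − 0.327) = 3.56017%.
1 + r = 1.0356017 / 1.05560 = 0.981055
After-tax real rate = 0.981055 − 1 → -189 basis points.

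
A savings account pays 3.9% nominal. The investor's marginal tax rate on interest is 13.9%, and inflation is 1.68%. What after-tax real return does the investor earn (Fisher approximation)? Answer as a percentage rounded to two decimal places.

1.68%

After-tax nominal return = 3.9% × (1 − 0.139) = 3.3579%.
r ≈ 3.3579% − 1.68% → 1.68%.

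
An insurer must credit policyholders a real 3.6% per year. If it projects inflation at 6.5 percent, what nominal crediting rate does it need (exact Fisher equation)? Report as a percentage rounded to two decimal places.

10.33%

(1 + i) = (1 + r)(1 + π) = 1.03600 × 1.06500 = 1.10334
i = 1.10334 − 1, so the required nominal rate is 10.33%.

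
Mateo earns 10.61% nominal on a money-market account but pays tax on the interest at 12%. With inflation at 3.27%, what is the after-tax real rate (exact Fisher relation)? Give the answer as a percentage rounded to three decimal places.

5.875%

After-tax nominal return = 10.61% × (1 − 0.12) = 9.3368%.
1 + r = 1.093368 / 1.03270 = 1.058747
After-tax real rate = 1.058747 − 1 → 5.875%.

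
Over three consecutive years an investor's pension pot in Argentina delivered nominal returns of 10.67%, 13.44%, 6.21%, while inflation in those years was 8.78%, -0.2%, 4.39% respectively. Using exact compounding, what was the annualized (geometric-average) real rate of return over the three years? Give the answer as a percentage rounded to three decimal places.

5.570%

Compound the nominal returns: 1.1067 × 1.1344 × 1.0621 = 1.33340333.
Compound inflation: 1.0878 × 0.9980 × 1.0439 = 1.13328331.
Deflate: 1.33340333 / 1.13328331 = 1.17658428.
Annualized real rate = 1.17658428^(1/3) − 1 = 5.5701% → 5.570%.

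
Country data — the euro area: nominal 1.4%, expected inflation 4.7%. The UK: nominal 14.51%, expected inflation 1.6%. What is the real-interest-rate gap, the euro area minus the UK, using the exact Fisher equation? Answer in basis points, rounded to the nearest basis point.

-1586 basis points

The euro area: (1 + 0.0140)/(1 + 0.0470) − 1 = -3.1519%
The UK: (1 + 0.1451)/(1 + 0.0160) − 1 = 12.7067%
Differential = -3.1519% − 12.7067% = -15.8586% → -1586 basis points.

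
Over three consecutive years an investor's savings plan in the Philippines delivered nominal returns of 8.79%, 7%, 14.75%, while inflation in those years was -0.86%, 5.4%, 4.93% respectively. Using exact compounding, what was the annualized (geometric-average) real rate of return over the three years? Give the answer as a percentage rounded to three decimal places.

6.802%

Compound the nominal returns: 1.0879 × 1.0700 × 1.1475 = 1.33575082.
Compound inflation: 0.9914 × 1.0540 × 1.0493 = 1.09645093.
Deflate: 1.33575082 / 1.09645093 = 1.21824952.
Annualized real rate = 1.21824952^(1/3) − 1 = 6.8018% → 6.802%.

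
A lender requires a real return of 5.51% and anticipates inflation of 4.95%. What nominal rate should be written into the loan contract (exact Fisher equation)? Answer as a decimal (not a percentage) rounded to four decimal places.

(1 + i) = (1 + r)(1 + π) = 1.05510 × 1.04950 = 1.10732745
i = 1.10732745 − 1, so the required nominal rate is 0.1073.

0.1073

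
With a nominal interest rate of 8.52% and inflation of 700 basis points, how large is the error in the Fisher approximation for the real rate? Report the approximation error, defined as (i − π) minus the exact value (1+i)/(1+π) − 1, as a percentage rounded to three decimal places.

0.099%

Approximate: r ≈ 8.520% − 7.000% = 1.5200%
Exact: (1 + 0.0852)/(1 + 0.0700) − 1 = 1.4206%
Error = 1.5200% − 1.4206% = 0.0994% → 0.099%.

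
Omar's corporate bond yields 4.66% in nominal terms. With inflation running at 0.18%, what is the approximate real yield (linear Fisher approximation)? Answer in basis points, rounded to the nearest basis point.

448 basis points

r ≈ i − π = 4.66% − 0.18% = 448 basis points.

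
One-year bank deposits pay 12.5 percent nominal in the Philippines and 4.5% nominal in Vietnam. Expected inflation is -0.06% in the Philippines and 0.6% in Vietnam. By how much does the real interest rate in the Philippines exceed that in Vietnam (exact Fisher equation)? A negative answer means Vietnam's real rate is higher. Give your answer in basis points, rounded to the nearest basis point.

869 basis points

The Philippines: (1 + 0.1250)/(1 − 0.0006) − 1 = 12.5675%
Vietnam: (1 + 0.0450)/(1 + 0.0060) − 1 = 3.8767%
Differential = 12.5675% − 3.8767% = 8.6908% → 869 basis points.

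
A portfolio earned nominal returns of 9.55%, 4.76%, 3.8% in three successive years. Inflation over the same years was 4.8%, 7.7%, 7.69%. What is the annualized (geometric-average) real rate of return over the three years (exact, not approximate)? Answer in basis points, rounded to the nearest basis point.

-67 basis points

Compound the nominal returns: 1.0955 × 1.0476 × 1.0380 = 1.19125634.
Compound inflation: 1.0480 × 1.0770 × 1.0769 = 1.21549272.
Deflate: 1.19125634 / 1.21549272 = 0.98006045.
Annualized real rate = 0.98006045^(1/3) − 1 = -0.6691% → -67 basis points.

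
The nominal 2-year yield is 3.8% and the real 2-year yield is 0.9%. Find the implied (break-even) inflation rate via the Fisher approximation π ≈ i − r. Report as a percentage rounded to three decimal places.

2.900%

π ≈ i − r = 3.8% − 0.9% → 2.900%.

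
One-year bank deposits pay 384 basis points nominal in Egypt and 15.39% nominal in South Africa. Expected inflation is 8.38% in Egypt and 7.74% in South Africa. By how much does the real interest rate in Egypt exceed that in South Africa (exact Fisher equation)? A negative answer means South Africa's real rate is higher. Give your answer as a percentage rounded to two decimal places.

Egypt: (1 + 0.0384)/(1 + 0.0838) − 1 = -4.1890%
South Africa: (1 + 0.1539)/(1 + 0.0774) − 1 = 7.1004%
Differential = -4.1890% − 7.1004% = -11.2894% → -11.29%.

-11.29%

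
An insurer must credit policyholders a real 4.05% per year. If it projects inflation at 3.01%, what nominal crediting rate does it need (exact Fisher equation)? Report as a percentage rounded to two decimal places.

(1 + i) = (1 + r)(1 + π) = 1.04050 × 1.03010 = 1.07181905
i = 1.07181905 − 1, so the required nominal rate is 7.18%.

7.18%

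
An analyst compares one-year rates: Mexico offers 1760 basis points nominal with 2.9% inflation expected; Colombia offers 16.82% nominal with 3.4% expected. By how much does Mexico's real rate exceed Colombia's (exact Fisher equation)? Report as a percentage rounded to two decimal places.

1.31%

Mexico: (1 + 0.1760)/(1 + 0.0290) − 1 = 14.2857%
Colombia: (1 + 0.1682)/(1 + 0.0340) − 1 = 12.9787%
Differential = 14.2857% − 12.9787% = 1.3070% → 1.31%.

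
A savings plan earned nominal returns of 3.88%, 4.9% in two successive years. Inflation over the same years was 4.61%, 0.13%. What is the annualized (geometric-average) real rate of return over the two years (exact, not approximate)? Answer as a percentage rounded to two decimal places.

2.00%

Nominal growth factor = 1.0388 × 1.0490 = 1.08970120
Price-level growth factor = 1.0461 × 1.0013 = 1.04745993
Real growth factor = 1.08970120 / 1.04745993 = 1.04032734
Annualized real rate = 1.04032734^(1/2) − 1 = 1.9964% → 2.00%.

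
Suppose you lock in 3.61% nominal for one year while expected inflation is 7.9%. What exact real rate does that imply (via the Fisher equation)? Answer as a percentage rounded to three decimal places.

1 + r = 1.03610 / 1.07900 = 0.960241
r = 0.960241 − 1 = -3.9759%, i.e. -3.976%.

-3.976%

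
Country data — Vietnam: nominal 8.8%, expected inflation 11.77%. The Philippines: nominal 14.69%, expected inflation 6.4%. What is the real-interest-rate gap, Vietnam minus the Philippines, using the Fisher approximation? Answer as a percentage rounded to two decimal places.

-11.26%

Vietnam: 8.8% − 11.77% = -2.970%
The Philippines: 14.69% − 6.4% = 8.290%
Differential = -11.260% → -11.26%.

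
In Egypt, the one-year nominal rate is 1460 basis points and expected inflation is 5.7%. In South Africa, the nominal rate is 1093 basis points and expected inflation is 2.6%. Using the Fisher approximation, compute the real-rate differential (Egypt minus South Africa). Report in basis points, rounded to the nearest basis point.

57 basis points

Egypt: 14.6% − 5.7% = 8.900%
South Africa: 10.93% − 2.6% = 8.330%
Differential = 0.570% → 57 basis points.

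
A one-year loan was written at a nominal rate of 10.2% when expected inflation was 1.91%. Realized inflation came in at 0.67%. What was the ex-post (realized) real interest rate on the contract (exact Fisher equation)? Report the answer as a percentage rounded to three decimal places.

Ex-post: (1 + 0.1020)/(1 + 0.0067) − 1 = 9.4666%
So the realized real rate is 9.467%.

9.467%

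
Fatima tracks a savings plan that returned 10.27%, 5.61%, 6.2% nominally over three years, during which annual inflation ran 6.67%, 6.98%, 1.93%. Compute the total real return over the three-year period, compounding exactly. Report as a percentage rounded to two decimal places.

6.33%

Compound the nominal returns: 1.1027 × 1.0561 × 1.0620 = 1.236764.
Compound inflation: 1.0667 × 1.0698 × 1.0193 = 1.163180.
Deflate: 1.236764 / 1.163180 = 1.063261.
Total real return = 1.063261 − 1 → 6.33%.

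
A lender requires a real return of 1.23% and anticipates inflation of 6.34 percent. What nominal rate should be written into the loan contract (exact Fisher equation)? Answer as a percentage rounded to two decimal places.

7.65%

(1 + i) = (1 + r)(1 + π) = 1.01230 × 1.06340 = 1.07647982
i = 1.07647982 − 1, so the required nominal rate is 7.65%.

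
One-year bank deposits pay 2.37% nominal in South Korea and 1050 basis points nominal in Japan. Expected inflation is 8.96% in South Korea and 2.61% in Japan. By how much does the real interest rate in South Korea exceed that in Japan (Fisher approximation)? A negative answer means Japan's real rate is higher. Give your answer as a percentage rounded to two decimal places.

-14.48%

South Korea: 2.37% − 8.96% = -6.590%
Japan: 10.5% − 2.61% = 7.890%
Differential = -14.480% → -14.48%.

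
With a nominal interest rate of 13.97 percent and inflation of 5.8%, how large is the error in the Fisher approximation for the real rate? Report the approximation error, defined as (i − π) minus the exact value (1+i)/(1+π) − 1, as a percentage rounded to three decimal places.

0.448%

Approximate: r ≈ 13.970% − 5.800% = 8.1700%
Exact: (1 + 0.1397)/(1 + 0.0580) − 1 = 7.7221%
Error = 8.1700% − 7.7221% = 0.4479% → 0.448%.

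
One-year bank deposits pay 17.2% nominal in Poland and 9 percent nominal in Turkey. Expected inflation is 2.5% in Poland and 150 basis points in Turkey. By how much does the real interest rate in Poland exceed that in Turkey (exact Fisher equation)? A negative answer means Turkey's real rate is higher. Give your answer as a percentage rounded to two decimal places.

Poland: (1 + 0.1720)/(1 + 0.0250) − 1 = 14.3415%
Turkey: (1 + 0.0900)/(1 + 0.0150) − 1 = 7.3892%
Differential = 14.3415% − 7.3892% = 6.9523% → 6.95%.

6.95%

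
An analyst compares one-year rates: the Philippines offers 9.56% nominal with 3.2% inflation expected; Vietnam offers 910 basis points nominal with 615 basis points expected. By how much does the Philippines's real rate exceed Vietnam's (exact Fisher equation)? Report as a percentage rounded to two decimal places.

3.38%

The Philippines: (1 + 0.0956)/(1 + 0.0320) − 1 = 6.1628%
Vietnam: (1 + 0.0910)/(1 + 0.0615) − 1 = 2.7791%
Differential = 6.1628% − 2.7791% = 3.3837% → 3.38%.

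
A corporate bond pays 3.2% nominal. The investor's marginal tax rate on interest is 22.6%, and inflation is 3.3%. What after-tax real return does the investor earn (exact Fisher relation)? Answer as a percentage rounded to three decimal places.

After-tax nominal return = 3.2% × (1 − 0.226) = 2.4768%.
1 + r = 1.024768 / 1.03300 = 0.992031
After-tax real rate = 0.992031 − 1 → -0.797%.

-0.797%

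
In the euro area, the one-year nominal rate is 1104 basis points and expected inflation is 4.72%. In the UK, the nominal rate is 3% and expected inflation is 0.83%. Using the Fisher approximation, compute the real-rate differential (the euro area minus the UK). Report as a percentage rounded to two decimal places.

The euro area: 11.04% − 4.72% = 6.320%
The UK: 3% − 0.83% = 2.170%
Differential = 4.150% → 4.15%.

4.15%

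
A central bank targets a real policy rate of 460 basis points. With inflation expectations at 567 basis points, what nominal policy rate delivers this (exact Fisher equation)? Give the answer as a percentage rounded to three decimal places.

(1 + i) = (1 + r)(1 + π) = 1.04600 × 1.05670 = 1.1053082
i = 1.1053082 − 1, so the required nominal rate is 10.531%.

10.531%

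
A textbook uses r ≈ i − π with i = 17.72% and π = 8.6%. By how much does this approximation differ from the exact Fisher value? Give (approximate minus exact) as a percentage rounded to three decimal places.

Approximate: r ≈ 17.720% − 8.600% = 9.1200%
Exact: (1 + 0.1772)/(1 + 0.0860) − 1 = 8.3978%
Error = 9.1200% − 8.3978% = 0.7222% → 0.722%.

0.722%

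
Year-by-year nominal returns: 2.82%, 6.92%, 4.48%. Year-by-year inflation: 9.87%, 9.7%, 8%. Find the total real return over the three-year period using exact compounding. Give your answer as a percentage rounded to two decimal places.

Nominal growth factor = 1.0282 × 1.0692 × 1.0448 = 1.148602
Price-level growth factor = 1.0987 × 1.0970 × 1.0800 = 1.301696
Real growth factor = 1.148602 / 1.301696 = 0.882389
Total real return = 0.882389 − 1 → -11.76%.

-11.76%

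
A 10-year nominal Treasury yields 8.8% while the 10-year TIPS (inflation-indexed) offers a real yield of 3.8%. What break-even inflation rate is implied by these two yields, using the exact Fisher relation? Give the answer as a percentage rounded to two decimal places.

4.82%

(1 + π) = (1 + i)/(1 + r) = 1.08800 / 1.03800 = 1.048170
Break-even inflation = 1.048170 − 1 → 4.82%.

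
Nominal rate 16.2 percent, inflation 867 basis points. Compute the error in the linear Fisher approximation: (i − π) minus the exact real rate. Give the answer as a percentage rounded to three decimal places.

Approximate: r ≈ 16.200% − 8.670% = 7.5300%
Exact: (1 + 0.1620)/(1 + 0.0867) − 1 = 6.9292%
Error = 7.5300% − 6.9292% = 0.6008% → 0.601%.

0.601%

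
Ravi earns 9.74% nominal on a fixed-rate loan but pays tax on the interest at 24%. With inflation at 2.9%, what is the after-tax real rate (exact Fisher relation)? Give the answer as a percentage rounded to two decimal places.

4.38%

After-tax nominal return = 9.74% × (1 − 0.24) = 7.4024%.
1 + r = 1.074024 / 1.02900 = 1.043755
After-tax real rate = 1.043755 − 1 → 4.38%.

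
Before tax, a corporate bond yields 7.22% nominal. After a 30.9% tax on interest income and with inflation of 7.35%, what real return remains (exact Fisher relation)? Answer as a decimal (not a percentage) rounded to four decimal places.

-0.0220

After-tax nominal return = 7.22% × (1 − 0.309) = 4.98902%.
1 + r = 1.0498902 / 1.07350 = 0.978007
After-tax real rate = 0.978007 − 1 → -0.0220.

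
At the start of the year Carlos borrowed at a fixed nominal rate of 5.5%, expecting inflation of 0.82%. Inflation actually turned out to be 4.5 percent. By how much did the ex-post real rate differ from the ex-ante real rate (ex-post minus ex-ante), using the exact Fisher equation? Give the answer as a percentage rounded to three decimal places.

-3.685%

Ex-ante: (1 + 0.0550)/(1 + 0.0082) − 1 = 4.6419%
Ex-post: (1 + 0.0550)/(1 + 0.0450) − 1 = 0.9569%
Difference (ex-post − ex-ante) = -3.6850% → -3.685%.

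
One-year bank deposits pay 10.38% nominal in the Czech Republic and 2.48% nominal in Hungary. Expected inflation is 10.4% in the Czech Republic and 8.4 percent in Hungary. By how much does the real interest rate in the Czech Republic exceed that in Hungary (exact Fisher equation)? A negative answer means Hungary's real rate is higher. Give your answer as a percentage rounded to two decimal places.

5.44%

The Czech Republic: (1 + 0.1038)/(1 + 0.1040) − 1 = -0.0181%
Hungary: (1 + 0.0248)/(1 + 0.0840) − 1 = -5.4613%
Differential = -0.0181% − (-5.4613%) = 5.4431% → 5.44%.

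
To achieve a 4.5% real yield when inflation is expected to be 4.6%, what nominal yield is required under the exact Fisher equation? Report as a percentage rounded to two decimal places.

(1 + i) = (1 + r)(1 + π) = 1.04500 × 1.04600 = 1.09307
i = 1.09307 − 1, so the required nominal rate is 9.31%.

9.31%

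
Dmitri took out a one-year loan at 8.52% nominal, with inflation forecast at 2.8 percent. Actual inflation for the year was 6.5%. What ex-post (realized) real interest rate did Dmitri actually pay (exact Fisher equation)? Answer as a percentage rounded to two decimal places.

1.90%

Ex-post: (1 + 0.0852)/(1 + 0.0650) − 1 = 1.8967%
So the realized real rate is 1.90%.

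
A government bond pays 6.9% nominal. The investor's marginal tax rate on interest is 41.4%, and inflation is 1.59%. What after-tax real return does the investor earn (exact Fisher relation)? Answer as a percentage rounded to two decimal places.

2.42%

After-tax nominal return = 6.9% × (1 − 0.414) = 4.0434%.
1 + r = 1.040434 / 1.01590 = 1.02415001
After-tax real rate = 1.02415001 − 1 → 2.42%.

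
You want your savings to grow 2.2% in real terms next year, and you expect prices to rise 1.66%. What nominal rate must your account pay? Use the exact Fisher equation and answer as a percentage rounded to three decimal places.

(1 + i) = (1 + r)(1 + π) = 1.02200 × 1.01660 = 1.0389652
i = 1.0389652 − 1, so the required nominal rate is 3.897%.

3.897%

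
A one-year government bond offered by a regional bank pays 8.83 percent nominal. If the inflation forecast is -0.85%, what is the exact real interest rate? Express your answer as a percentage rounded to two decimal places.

By the Fisher relation, 1 + r = (1 + i)/(1 + π).
1 + r = 1.08830 / 0.99150 = 1.097630
r = 1.097630 − 1 = 9.7630%, i.e. 9.76%.

9.76%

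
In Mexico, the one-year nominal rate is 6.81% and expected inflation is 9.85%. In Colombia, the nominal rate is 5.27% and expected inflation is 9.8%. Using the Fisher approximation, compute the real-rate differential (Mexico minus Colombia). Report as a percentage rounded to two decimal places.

1.49%

Mexico: 6.81% − 9.85% = -3.040%
Colombia: 5.27% − 9.8% = -4.530%
Differential = 1.490% → 1.49%.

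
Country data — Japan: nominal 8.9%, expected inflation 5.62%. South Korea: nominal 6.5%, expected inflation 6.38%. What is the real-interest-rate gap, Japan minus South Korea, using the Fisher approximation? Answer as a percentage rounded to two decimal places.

Japan: 8.9% − 5.62% = 3.280%
South Korea: 6.5% − 6.38% = 0.120%
Differential = 3.160% → 3.16%.

3.16%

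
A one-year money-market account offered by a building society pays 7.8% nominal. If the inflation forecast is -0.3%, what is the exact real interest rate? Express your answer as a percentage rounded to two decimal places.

8.12%

1 + r = 1.07800 / 0.99700 = 1.081244
r = 1.081244 − 1 = 8.1244%, i.e. 8.12%.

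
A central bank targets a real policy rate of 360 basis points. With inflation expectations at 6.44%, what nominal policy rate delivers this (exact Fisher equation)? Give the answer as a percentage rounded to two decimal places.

(1 + i) = (1 + r)(1 + π) = 1.03600 × 1.06440 = 1.1027184
i = 1.1027184 − 1, so the required nominal rate is 10.27%.

10.27%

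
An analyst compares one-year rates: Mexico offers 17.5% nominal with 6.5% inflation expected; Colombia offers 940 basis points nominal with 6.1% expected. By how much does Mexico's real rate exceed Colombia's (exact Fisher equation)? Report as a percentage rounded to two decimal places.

Mexico: (1 + 0.1750)/(1 + 0.0650) − 1 = 10.3286%
Colombia: (1 + 0.0940)/(1 + 0.0610) − 1 = 3.1103%
Differential = 10.3286% − 3.1103% = 7.2184% → 7.22%.

7.22%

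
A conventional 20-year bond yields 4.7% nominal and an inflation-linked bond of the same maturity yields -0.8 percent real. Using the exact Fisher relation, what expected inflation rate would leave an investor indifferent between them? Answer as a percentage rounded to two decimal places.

(1 + π) = (1 + i)/(1 + r) = 1.04700 / 0.99200 = 1.055444
Break-even inflation = 1.055444 − 1 → 5.54%.

5.54%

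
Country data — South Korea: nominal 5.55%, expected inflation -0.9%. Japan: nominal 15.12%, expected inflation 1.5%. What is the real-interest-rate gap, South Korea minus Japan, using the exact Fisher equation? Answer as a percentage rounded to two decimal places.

South Korea: (1 + 0.0555)/(1 − 0.0090) − 1 = 6.5086%
Japan: (1 + 0.1512)/(1 + 0.0150) − 1 = 13.4187%
Differential = 6.5086% − 13.4187% = -6.9101% → -6.91%.

-6.91%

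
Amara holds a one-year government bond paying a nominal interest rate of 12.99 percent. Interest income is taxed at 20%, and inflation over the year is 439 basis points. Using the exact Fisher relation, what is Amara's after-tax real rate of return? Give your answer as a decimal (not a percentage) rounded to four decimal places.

0.0575

After-tax nominal return = 12.99% × (1 − 0.2) = 10.3920%.
1 + r = 1.10392 / 1.04390 = 1.057496
After-tax real rate = 1.057496 − 1 → 0.0575.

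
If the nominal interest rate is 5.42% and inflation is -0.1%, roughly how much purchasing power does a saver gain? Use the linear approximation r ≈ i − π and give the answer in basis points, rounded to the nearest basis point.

552 basis points

r ≈ i − π = 5.42% − (-0.1%) = 552 basis points.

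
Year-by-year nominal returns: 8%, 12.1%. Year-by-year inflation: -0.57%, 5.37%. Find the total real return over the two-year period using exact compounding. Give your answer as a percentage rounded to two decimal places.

15.56%

Compound the nominal returns: 1.0800 × 1.1210 = 1.210680.
Compound inflation: 0.9943 × 1.0537 = 1.047694.
Deflate: 1.210680 / 1.047694 = 1.155567.
Total real return = 1.155567 − 1 → 15.56%.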